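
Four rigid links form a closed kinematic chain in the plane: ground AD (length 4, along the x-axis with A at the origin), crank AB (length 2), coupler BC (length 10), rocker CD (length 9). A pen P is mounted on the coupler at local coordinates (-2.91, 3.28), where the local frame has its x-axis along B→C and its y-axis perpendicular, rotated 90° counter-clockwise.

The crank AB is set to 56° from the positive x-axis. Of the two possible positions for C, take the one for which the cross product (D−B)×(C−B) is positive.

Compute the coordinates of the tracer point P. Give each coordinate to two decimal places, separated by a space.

A=(0,0), D=(4.00,0)
B = A + 2.00·(cos56°, sin56°) = (1.1184, 1.6581)
|BD| = 3.3246
circle(B,10.00) ∩ circle(D,9.00): a=4.5198, h=8.9203
  candidates: C₊=(9.4848,7.1356) cross=29.656; C₋=(0.5871,-8.3278) cross=-29.656
  mode + wants cross > 0 → take C=(9.4848,7.1356) (cross=29.656)
ex = (C−B)/|BC| = (0.8366,0.5478); ey = (-0.5478,0.8366)
P = B + -2.91·ex + 3.28·ey = (-3.1129,2.8083)

-3.11 2.81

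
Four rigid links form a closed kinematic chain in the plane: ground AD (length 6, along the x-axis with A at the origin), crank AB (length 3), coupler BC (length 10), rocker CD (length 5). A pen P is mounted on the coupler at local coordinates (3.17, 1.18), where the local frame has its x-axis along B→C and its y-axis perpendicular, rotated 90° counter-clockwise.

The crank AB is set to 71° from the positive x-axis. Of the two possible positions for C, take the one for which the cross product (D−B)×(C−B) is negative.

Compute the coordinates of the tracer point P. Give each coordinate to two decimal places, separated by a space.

3.93 1.18

A=(0,0), D=(6.00,0)
B = A + 3.00·(cos71°, sin71°) = (0.9767, 2.8366)
|BD| = 5.7688
circle(B,10.00) ∩ circle(D,5.00): a=9.3849, h=3.4532
  candidates: C₊=(10.8466,1.2289) cross=19.921; C₋=(7.4508,-4.7849) cross=-19.921
  mode - wants cross < 0 → take C=(7.4508,-4.7849) (cross=-19.921)
ex = (C−B)/|BC| = (0.6474,-0.7621); ey = (0.7621,0.6474)
P = B + 3.17·ex + 1.18·ey = (3.9283,1.1845)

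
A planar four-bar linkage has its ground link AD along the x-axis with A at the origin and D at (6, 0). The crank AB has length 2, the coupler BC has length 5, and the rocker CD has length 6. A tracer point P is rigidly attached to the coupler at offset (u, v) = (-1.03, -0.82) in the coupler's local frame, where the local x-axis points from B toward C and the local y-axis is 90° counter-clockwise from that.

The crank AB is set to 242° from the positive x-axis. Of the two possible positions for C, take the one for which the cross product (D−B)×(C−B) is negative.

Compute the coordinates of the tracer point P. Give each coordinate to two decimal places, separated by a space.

-2.25 -1.70

A=(0,0), D=(6.00,0)
B = A + 2.00·(cos242°, sin242°) = (-0.9389, -1.7659)
|BD| = 7.1601
circle(B,5.00) ∩ circle(D,6.00): a=2.8119, h=4.1344
  candidates: C₊=(0.7665,2.9343) cross=29.603; C₋=(2.8058,-5.0791) cross=-29.603
  mode - wants cross < 0 → take C=(2.8058,-5.0791) (cross=-29.603)
ex = (C−B)/|BC| = (0.7489,-0.6626); ey = (0.6626,0.7489)
P = B + -1.03·ex + -0.82·ey = (-2.2537,-1.6975)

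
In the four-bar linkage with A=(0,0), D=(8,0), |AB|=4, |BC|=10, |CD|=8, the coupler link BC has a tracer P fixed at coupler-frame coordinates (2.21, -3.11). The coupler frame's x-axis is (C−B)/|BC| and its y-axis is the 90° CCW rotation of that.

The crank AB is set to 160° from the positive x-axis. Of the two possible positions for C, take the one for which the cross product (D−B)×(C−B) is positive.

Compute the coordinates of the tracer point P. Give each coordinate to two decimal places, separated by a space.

-0.16 0.11

A=(0,0), D=(8.00,0)
B = A + 4.00·(cos160°, sin160°) = (-3.7588, 1.3681)
|BD| = 11.8381
circle(B,10.00) ∩ circle(D,8.00): a=7.4396, h=6.6823
  candidates: C₊=(4.4032,7.1458) cross=79.105; C₋=(2.8587,-6.1292) cross=-79.105
  mode + wants cross > 0 → take C=(4.4032,7.1458) (cross=79.105)
ex = (C−B)/|BC| = (0.8162,0.5778); ey = (-0.5778,0.8162)
P = B + 2.21·ex + -3.11·ey = (-0.1581,0.1066)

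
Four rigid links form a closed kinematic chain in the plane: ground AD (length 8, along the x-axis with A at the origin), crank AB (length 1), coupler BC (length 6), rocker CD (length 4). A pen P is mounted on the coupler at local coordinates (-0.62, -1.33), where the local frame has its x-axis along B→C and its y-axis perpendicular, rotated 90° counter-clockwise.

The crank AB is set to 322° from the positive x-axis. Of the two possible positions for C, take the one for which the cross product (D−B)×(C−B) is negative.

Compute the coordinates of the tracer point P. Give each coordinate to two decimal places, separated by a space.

A=(0,0), D=(8.00,0)
B = A + 1.00·(cos322°, sin322°) = (0.7880, -0.6157)
|BD| = 7.2382
circle(B,6.00) ∩ circle(D,4.00): a=5.0007, h=3.3156
  candidates: C₊=(5.4885,3.1133) cross=23.999; C₋=(6.0526,-3.4939) cross=-23.999
  mode - wants cross < 0 → take C=(6.0526,-3.4939) (cross=-23.999)
ex = (C−B)/|BC| = (0.8774,-0.4797); ey = (0.4797,0.8774)
P = B + -0.62·ex + -1.33·ey = (-0.3940,-1.4852)

-0.39 -1.49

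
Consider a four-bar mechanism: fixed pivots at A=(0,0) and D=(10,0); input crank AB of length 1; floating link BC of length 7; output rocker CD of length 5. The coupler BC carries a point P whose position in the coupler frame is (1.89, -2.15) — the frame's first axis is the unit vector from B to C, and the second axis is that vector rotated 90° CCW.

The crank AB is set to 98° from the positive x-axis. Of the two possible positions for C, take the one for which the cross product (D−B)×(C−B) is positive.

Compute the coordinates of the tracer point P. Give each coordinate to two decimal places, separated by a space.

A=(0,0), D=(10.00,0)
B = A + 1.00·(cos98°, sin98°) = (-0.1392, 0.9903)
|BD| = 10.1874
circle(B,7.00) ∩ circle(D,5.00): a=6.2716, h=3.1091
  candidates: C₊=(6.4050,3.4750) cross=31.674; C₋=(5.8005,-2.7138) cross=-31.674
  mode + wants cross > 0 → take C=(6.4050,3.4750) (cross=31.674)
ex = (C−B)/|BC| = (0.9349,0.3550); ey = (-0.3550,0.9349)
P = B + 1.89·ex + -2.15·ey = (2.3909,-0.3488)

2.39 -0.35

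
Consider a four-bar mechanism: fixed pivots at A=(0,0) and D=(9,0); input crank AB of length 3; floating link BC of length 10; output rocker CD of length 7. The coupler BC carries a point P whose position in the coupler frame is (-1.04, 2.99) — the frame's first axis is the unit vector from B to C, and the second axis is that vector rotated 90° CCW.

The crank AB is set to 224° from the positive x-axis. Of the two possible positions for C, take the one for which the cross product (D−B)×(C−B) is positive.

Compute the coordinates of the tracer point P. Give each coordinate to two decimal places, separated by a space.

-5.08 -0.87

A=(0,0), D=(9.00,0)
B = A + 3.00·(cos224°, sin224°) = (-2.1580, -2.0840)
|BD| = 11.3510
circle(B,10.00) ∩ circle(D,7.00): a=7.9220, h=6.1026
  candidates: C₊=(4.5089,5.3694) cross=69.271; C₋=(6.7497,-6.6284) cross=-69.271
  mode + wants cross > 0 → take C=(4.5089,5.3694) (cross=69.271)
ex = (C−B)/|BC| = (0.6667,0.7453); ey = (-0.7453,0.6667)
P = B + -1.04·ex + 2.99·ey = (-5.0799,-0.8657)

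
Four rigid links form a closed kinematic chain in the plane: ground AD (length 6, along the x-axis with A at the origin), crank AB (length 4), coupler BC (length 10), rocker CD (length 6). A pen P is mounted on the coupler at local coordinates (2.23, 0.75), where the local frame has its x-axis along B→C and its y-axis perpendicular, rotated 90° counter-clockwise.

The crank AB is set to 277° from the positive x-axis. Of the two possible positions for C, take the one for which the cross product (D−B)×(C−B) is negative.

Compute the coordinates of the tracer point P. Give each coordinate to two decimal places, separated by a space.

2.72 -3.22

A=(0,0), D=(6.00,0)
B = A + 4.00·(cos277°, sin277°) = (0.4875, -3.9702)
|BD| = 6.7934
circle(B,10.00) ∩ circle(D,6.00): a=8.1072, h=5.8544
  candidates: C₊=(3.6446,5.5184) cross=39.771; C₋=(10.4875,-3.9828) cross=-39.771
  mode - wants cross < 0 → take C=(10.4875,-3.9828) (cross=-39.771)
ex = (C−B)/|BC| = (1.0000,-0.0013); ey = (0.0013,1.0000)
P = B + 2.23·ex + 0.75·ey = (2.7184,-3.2230)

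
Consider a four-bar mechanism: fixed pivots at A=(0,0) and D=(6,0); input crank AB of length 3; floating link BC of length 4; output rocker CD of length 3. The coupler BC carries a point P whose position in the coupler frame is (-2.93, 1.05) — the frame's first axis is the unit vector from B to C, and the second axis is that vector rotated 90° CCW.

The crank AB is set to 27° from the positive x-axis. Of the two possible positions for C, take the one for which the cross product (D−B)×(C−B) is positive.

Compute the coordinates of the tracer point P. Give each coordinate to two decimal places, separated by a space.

A=(0,0), D=(6.00,0)
B = A + 3.00·(cos27°, sin27°) = (2.6730, 1.3620)
|BD| = 3.5950
circle(B,4.00) ∩ circle(D,3.00): a=2.7711, h=2.8846
  candidates: C₊=(6.3304,2.9818) cross=10.370; C₋=(4.1447,-2.3575) cross=-10.370
  mode + wants cross > 0 → take C=(6.3304,2.9818) (cross=10.370)
ex = (C−B)/|BC| = (0.9143,0.4049); ey = (-0.4049,0.9143)
P = B + -2.93·ex + 1.05·ey = (-0.4312,1.1355)

-0.43 1.14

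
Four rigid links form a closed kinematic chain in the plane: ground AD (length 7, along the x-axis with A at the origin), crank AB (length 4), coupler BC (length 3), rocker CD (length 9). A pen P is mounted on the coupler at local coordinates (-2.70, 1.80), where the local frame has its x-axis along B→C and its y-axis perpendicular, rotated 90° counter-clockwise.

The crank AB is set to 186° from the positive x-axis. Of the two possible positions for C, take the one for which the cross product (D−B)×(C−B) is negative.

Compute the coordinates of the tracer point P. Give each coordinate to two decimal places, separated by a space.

A=(0,0), D=(7.00,0)
B = A + 4.00·(cos186°, sin186°) = (-3.9781, -0.4181)
|BD| = 10.9860
circle(B,3.00) ∩ circle(D,9.00): a=2.2161, h=2.0221
  candidates: C₊=(-1.8405,1.6868) cross=22.214; C₋=(-1.6866,-2.3544) cross=-22.214
  mode - wants cross < 0 → take C=(-1.6866,-2.3544) (cross=-22.214)
ex = (C−B)/|BC| = (0.7638,-0.6454); ey = (0.6454,0.7638)
P = B + -2.70·ex + 1.80·ey = (-4.8787,2.6994)

-4.88 2.70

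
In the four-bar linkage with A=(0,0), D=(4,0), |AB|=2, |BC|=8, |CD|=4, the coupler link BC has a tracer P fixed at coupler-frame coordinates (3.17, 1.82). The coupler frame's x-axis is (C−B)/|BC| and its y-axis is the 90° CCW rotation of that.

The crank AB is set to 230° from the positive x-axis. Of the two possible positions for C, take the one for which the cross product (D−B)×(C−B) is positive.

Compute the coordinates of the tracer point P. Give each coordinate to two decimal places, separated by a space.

-0.23 1.97

A=(0,0), D=(4.00,0)
B = A + 2.00·(cos230°, sin230°) = (-1.2856, -1.5321)
|BD| = 5.5031
circle(B,8.00) ∩ circle(D,4.00): a=7.1127, h=3.6619
  candidates: C₊=(4.5265,3.9652) cross=20.152; C₋=(6.5654,-3.0690) cross=-20.152
  mode + wants cross > 0 → take C=(4.5265,3.9652) (cross=20.152)
ex = (C−B)/|BC| = (0.7265,0.6872); ey = (-0.6872,0.7265)
P = B + 3.17·ex + 1.82·ey = (-0.2332,1.9685)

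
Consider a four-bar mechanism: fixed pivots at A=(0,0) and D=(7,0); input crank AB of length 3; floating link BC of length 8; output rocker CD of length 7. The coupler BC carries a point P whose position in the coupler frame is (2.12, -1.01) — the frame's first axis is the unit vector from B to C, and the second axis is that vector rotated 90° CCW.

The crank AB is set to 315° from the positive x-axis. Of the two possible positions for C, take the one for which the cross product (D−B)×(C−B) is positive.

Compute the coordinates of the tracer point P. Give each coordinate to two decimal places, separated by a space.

A=(0,0), D=(7.00,0)
B = A + 3.00·(cos315°, sin315°) = (2.1213, -2.1213)
|BD| = 5.3199
circle(B,8.00) ∩ circle(D,7.00): a=4.0698, h=6.8875
  candidates: C₊=(3.1071,5.8177) cross=36.641; C₋=(8.5999,-6.8147) cross=-36.641
  mode + wants cross > 0 → take C=(3.1071,5.8177) (cross=36.641)
ex = (C−B)/|BC| = (0.1232,0.9924); ey = (-0.9924,0.1232)
P = B + 2.12·ex + -1.01·ey = (3.3849,-0.1419)

3.38 -0.14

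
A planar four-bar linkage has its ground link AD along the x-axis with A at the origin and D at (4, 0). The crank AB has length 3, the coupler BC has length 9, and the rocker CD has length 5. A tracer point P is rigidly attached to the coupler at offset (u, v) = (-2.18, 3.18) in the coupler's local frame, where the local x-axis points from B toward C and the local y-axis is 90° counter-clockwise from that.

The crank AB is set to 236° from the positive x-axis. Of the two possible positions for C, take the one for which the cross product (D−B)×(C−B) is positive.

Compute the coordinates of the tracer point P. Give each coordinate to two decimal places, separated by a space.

-5.53 -2.51

A=(0,0), D=(4.00,0)
B = A + 3.00·(cos236°, sin236°) = (-1.6776, -2.4871)
|BD| = 6.1984
circle(B,9.00) ∩ circle(D,5.00): a=7.6165, h=4.7947
  candidates: C₊=(3.3750,4.9608) cross=29.720; C₋=(7.2228,-3.8228) cross=-29.720
  mode + wants cross > 0 → take C=(3.3750,4.9608) (cross=29.720)
ex = (C−B)/|BC| = (0.5614,0.8275); ey = (-0.8275,0.5614)
P = B + -2.18·ex + 3.18·ey = (-5.5330,-2.5059)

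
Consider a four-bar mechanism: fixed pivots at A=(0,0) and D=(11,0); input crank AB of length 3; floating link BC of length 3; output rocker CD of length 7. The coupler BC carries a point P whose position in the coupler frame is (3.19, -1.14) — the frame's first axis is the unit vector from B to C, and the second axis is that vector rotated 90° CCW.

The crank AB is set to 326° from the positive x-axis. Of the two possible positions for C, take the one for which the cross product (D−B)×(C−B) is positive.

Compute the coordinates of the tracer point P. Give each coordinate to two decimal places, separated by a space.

A=(0,0), D=(11.00,0)
B = A + 3.00·(cos326°, sin326°) = (2.4871, -1.6776)
|BD| = 8.6766
circle(B,3.00) ∩ circle(D,7.00): a=2.0333, h=2.2059
  candidates: C₊=(4.0555,0.8798) cross=19.139; C₋=(4.9085,-3.4487) cross=-19.139
  mode + wants cross > 0 → take C=(4.0555,0.8798) (cross=19.139)
ex = (C−B)/|BC| = (0.5228,0.8525); ey = (-0.8525,0.5228)
P = B + 3.19·ex + -1.14·ey = (5.1266,0.4458)

5.13 0.45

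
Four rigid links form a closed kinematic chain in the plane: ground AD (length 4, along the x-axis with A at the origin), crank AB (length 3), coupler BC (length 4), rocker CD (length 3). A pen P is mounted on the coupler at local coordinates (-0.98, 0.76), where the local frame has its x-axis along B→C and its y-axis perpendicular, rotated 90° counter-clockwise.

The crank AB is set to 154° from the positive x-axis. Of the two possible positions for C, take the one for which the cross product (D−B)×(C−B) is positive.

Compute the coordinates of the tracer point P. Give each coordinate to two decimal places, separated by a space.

A=(0,0), D=(4.00,0)
B = A + 3.00·(cos154°, sin154°) = (-2.6964, 1.3151)
|BD| = 6.8243
circle(B,4.00) ∩ circle(D,3.00): a=3.9250, h=0.7708
  candidates: C₊=(1.3036,1.3151) cross=5.260; C₋=(1.0065,-0.1977) cross=-5.260
  mode + wants cross > 0 → take C=(1.3036,1.3151) (cross=5.260)
ex = (C−B)/|BC| = (1.0000,-0.0000); ey = (0.0000,1.0000)
P = B + -0.98·ex + 0.76·ey = (-3.6764,2.0751)

-3.68 2.08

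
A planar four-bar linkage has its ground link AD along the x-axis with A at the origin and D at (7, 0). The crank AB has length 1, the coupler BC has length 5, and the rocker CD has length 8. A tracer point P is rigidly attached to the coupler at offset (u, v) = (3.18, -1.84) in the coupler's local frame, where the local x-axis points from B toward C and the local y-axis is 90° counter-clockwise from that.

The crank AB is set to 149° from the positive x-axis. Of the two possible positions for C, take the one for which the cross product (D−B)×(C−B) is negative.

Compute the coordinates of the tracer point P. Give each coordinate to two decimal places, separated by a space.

-1.92 -3.00

A=(0,0), D=(7.00,0)
B = A + 1.00·(cos149°, sin149°) = (-0.8572, 0.5150)
|BD| = 7.8740
circle(B,5.00) ∩ circle(D,8.00): a=1.4605, h=4.7819
  candidates: C₊=(0.9130,5.1912) cross=37.653; C₋=(0.2874,-4.3522) cross=-37.653
  mode - wants cross < 0 → take C=(0.2874,-4.3522) (cross=-37.653)
ex = (C−B)/|BC| = (0.2289,-0.9734); ey = (0.9734,0.2289)
P = B + 3.18·ex + -1.84·ey = (-1.9203,-3.0017)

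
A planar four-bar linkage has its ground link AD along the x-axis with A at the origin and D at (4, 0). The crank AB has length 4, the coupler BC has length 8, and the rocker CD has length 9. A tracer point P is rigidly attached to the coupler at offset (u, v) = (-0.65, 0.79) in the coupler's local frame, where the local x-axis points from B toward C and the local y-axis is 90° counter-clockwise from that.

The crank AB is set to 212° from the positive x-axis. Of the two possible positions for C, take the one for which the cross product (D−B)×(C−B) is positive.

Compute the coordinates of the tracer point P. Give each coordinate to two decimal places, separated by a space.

-4.23 -2.71

A=(0,0), D=(4.00,0)
B = A + 4.00·(cos212°, sin212°) = (-3.3922, -2.1197)
|BD| = 7.6901
circle(B,8.00) ∩ circle(D,9.00): a=2.7397, h=7.5162
  candidates: C₊=(-2.8304,5.8606) cross=57.801; C₋=(1.3132,-8.5896) cross=-57.801
  mode + wants cross > 0 → take C=(-2.8304,5.8606) (cross=57.801)
ex = (C−B)/|BC| = (0.0702,0.9975); ey = (-0.9975,0.0702)
P = B + -0.65·ex + 0.79·ey = (-4.2259,-2.7126)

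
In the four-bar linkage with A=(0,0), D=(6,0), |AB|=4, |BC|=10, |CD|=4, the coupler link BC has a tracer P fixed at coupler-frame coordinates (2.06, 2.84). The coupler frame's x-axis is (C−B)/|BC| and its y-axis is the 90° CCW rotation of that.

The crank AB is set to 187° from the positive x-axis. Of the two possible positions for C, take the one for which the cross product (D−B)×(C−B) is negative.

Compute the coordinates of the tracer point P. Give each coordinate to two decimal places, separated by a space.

A=(0,0), D=(6.00,0)
B = A + 4.00·(cos187°, sin187°) = (-3.9702, -0.4875)
|BD| = 9.9821
circle(B,10.00) ∩ circle(D,4.00): a=9.1986, h=3.9225
  candidates: C₊=(5.0259,3.8796) cross=39.155; C₋=(5.4090,-3.9561) cross=-39.155
  mode - wants cross < 0 → take C=(5.4090,-3.9561) (cross=-39.155)
ex = (C−B)/|BC| = (0.9379,-0.3469); ey = (0.3469,0.9379)
P = B + 2.06·ex + 2.84·ey = (-1.0530,1.4617)

-1.05 1.46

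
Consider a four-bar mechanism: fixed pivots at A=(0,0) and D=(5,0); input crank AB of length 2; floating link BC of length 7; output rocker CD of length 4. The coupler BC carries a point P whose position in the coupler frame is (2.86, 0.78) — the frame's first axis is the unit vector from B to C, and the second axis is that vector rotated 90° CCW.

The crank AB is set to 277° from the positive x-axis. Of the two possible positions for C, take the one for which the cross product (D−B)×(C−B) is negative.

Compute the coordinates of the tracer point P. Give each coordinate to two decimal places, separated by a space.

3.20 -1.80

A=(0,0), D=(5.00,0)
B = A + 2.00·(cos277°, sin277°) = (0.2437, -1.9851)
|BD| = 5.1539
circle(B,7.00) ∩ circle(D,4.00): a=5.7784, h=3.9509
  candidates: C₊=(4.0546,3.8867) cross=20.363; C₋=(7.0981,-3.4056) cross=-20.363
  mode - wants cross < 0 → take C=(7.0981,-3.4056) (cross=-20.363)
ex = (C−B)/|BC| = (0.9792,-0.2029); ey = (0.2029,0.9792)
P = B + 2.86·ex + 0.78·ey = (3.2025,-1.8017)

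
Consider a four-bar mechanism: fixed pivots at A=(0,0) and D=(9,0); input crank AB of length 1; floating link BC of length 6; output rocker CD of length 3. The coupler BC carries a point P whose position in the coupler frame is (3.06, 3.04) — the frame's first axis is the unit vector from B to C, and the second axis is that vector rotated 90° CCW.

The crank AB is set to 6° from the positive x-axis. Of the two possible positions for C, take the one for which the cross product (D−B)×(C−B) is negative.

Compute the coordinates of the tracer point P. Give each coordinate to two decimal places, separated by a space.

4.89 1.96

A=(0,0), D=(9.00,0)
B = A + 1.00·(cos6°, sin6°) = (0.9945, 0.1045)
|BD| = 8.0062
circle(B,6.00) ∩ circle(D,3.00): a=5.6893, h=1.9058
  candidates: C₊=(6.7082,1.9359) cross=15.258; C₋=(6.6584,-1.8754) cross=-15.258
  mode - wants cross < 0 → take C=(6.6584,-1.8754) (cross=-15.258)
ex = (C−B)/|BC| = (0.9440,-0.3300); ey = (0.3300,0.9440)
P = B + 3.06·ex + 3.04·ey = (4.8863,1.9645)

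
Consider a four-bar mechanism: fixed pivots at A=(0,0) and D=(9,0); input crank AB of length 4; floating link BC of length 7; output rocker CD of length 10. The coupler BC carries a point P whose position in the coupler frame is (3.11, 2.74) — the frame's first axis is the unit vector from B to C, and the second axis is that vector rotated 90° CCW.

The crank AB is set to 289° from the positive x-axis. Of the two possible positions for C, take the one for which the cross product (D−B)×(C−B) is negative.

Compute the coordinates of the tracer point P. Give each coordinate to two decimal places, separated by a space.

A=(0,0), D=(9.00,0)
B = A + 4.00·(cos289°, sin289°) = (1.3023, -3.7821)
|BD| = 8.5767
circle(B,7.00) ∩ circle(D,10.00): a=1.3151, h=6.8753
  candidates: C₊=(-0.5492,2.9686) cross=58.968; C₋=(5.5145,-9.3729) cross=-58.968
  mode - wants cross < 0 → take C=(5.5145,-9.3729) (cross=-58.968)
ex = (C−B)/|BC| = (0.6017,-0.7987); ey = (0.7987,0.6017)
P = B + 3.11·ex + 2.74·ey = (5.3621,-4.6172)

5.36 -4.62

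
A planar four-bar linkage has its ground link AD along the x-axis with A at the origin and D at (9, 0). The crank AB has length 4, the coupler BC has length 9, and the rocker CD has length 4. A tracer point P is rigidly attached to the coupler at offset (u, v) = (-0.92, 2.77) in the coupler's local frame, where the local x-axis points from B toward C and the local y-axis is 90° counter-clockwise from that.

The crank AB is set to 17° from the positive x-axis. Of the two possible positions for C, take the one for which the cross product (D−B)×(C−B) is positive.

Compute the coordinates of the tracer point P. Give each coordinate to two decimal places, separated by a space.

2.91 3.94

A=(0,0), D=(9.00,0)
B = A + 4.00·(cos17°, sin17°) = (3.8252, 1.1695)
|BD| = 5.3053
circle(B,9.00) ∩ circle(D,4.00): a=8.7786, h=1.9839
  candidates: C₊=(12.8252,1.1695) cross=10.525; C₋=(11.9505,-2.7008) cross=-10.525
  mode + wants cross > 0 → take C=(12.8252,1.1695) (cross=10.525)
ex = (C−B)/|BC| = (1.0000,0.0000); ey = (-0.0000,1.0000)
P = B + -0.92·ex + 2.77·ey = (2.9052,3.9395)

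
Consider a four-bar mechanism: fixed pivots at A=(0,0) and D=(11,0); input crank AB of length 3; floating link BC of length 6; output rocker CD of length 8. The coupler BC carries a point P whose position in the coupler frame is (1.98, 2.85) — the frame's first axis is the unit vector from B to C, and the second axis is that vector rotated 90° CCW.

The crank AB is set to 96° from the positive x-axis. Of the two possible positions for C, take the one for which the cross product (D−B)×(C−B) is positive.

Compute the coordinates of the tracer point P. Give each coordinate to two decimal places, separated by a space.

A=(0,0), D=(11.00,0)
B = A + 3.00·(cos96°, sin96°) = (-0.3136, 2.9836)
|BD| = 11.7004
circle(B,6.00) ∩ circle(D,8.00): a=4.6536, h=3.7873
  candidates: C₊=(5.1520,5.4590) cross=44.313; C₋=(3.2205,-1.8652) cross=-44.313
  mode + wants cross > 0 → take C=(5.1520,5.4590) (cross=44.313)
ex = (C−B)/|BC| = (0.9109,0.4126); ey = (-0.4126,0.9109)
P = B + 1.98·ex + 2.85·ey = (0.3142,6.3966)

0.31 6.40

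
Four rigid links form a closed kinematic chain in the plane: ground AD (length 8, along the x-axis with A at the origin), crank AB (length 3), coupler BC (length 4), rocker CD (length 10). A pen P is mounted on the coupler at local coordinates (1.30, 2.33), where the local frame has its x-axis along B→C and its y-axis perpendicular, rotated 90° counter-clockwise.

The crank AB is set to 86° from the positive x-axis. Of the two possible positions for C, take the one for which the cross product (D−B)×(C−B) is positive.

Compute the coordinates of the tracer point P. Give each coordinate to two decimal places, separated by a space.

A=(0,0), D=(8.00,0)
B = A + 3.00·(cos86°, sin86°) = (0.2093, 2.9927)
|BD| = 8.3458
circle(B,4.00) ∩ circle(D,10.00): a=-0.8596, h=3.9065
  candidates: C₊=(0.8077,6.9477) cross=32.603; C₋=(-1.9940,-0.3458) cross=-32.603
  mode + wants cross > 0 → take C=(0.8077,6.9477) (cross=32.603)
ex = (C−B)/|BC| = (0.1496,0.9887); ey = (-0.9887,0.1496)
P = B + 1.30·ex + 2.33·ey = (-1.9000,4.6266)

-1.90 4.63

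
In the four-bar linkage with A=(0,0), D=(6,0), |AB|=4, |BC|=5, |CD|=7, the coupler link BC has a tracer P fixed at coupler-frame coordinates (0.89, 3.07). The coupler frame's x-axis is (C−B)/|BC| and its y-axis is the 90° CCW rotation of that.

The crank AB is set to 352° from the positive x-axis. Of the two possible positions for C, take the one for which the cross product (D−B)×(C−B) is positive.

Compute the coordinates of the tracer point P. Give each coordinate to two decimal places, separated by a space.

2.69 -3.49

A=(0,0), D=(6.00,0)
B = A + 4.00·(cos352°, sin352°) = (3.9611, -0.5567)
|BD| = 2.1136
circle(B,5.00) ∩ circle(D,7.00): a=-4.6208, h=1.9099
  candidates: C₊=(-0.9997,0.0687) cross=4.037; C₋=(0.0064,-3.6163) cross=-4.037
  mode + wants cross > 0 → take C=(-0.9997,0.0687) (cross=4.037)
ex = (C−B)/|BC| = (-0.9921,0.1251); ey = (-0.1251,-0.9921)
P = B + 0.89·ex + 3.07·ey = (2.6941,-3.4913)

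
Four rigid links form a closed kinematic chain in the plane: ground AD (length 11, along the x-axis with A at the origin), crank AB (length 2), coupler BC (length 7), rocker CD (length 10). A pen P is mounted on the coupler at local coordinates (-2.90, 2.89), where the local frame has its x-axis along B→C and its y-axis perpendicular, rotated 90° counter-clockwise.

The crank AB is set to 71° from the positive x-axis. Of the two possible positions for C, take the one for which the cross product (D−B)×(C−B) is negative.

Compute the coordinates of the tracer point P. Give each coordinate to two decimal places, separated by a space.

A=(0,0), D=(11.00,0)
B = A + 2.00·(cos71°, sin71°) = (0.6511, 1.8910)
|BD| = 10.5202
circle(B,7.00) ∩ circle(D,10.00): a=2.8362, h=6.3997
  candidates: C₊=(4.5915,7.6767) cross=67.326; C₋=(2.2908,-4.9142) cross=-67.326
  mode - wants cross < 0 → take C=(2.2908,-4.9142) (cross=-67.326)
ex = (C−B)/|BC| = (0.2342,-0.9722); ey = (0.9722,0.2342)
P = B + -2.90·ex + 2.89·ey = (2.7815,5.3873)

2.78 5.39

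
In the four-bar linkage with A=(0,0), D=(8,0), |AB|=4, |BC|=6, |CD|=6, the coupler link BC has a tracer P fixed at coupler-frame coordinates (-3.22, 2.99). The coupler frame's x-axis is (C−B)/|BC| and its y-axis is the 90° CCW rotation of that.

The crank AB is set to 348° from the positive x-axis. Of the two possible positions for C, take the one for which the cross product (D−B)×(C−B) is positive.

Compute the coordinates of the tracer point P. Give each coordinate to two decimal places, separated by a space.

0.46 -3.55

A=(0,0), D=(8.00,0)
B = A + 4.00·(cos348°, sin348°) = (3.9126, -0.8316)
|BD| = 4.1712
circle(B,6.00) ∩ circle(D,6.00): a=2.0856, h=5.6259
  candidates: C₊=(4.8346,5.0971) cross=23.466; C₋=(7.0780,-5.9287) cross=-23.466
  mode + wants cross > 0 → take C=(4.8346,5.0971) (cross=23.466)
ex = (C−B)/|BC| = (0.1537,0.9881); ey = (-0.9881,0.1537)
P = B + -3.22·ex + 2.99·ey = (0.4633,-3.5539)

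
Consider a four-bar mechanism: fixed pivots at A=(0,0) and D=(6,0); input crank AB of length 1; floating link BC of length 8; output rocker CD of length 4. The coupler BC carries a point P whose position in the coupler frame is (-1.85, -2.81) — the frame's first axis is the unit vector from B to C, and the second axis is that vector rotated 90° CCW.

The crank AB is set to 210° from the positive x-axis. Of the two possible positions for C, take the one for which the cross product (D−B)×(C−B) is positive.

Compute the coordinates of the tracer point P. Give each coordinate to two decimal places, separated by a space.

-0.82 -3.86

A=(0,0), D=(6.00,0)
B = A + 1.00·(cos210°, sin210°) = (-0.8660, -0.5000)
|BD| = 6.8842
circle(B,8.00) ∩ circle(D,4.00): a=6.9283, h=3.9998
  candidates: C₊=(5.7535,3.9924) cross=27.535; C₋=(6.3345,-3.9860) cross=-27.535
  mode + wants cross > 0 → take C=(5.7535,3.9924) (cross=27.535)
ex = (C−B)/|BC| = (0.8274,0.5615); ey = (-0.5615,0.8274)
P = B + -1.85·ex + -2.81·ey = (-0.8188,-3.8640)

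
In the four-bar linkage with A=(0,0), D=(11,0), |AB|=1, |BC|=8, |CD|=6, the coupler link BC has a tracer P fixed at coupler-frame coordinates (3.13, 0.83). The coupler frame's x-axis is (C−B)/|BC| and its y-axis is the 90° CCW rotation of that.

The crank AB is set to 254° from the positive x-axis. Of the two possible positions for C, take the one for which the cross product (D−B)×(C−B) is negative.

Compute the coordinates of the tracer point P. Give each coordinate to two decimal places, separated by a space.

A=(0,0), D=(11.00,0)
B = A + 1.00·(cos254°, sin254°) = (-0.2756, -0.9613)
|BD| = 11.3165
circle(B,8.00) ∩ circle(D,6.00): a=6.8954, h=4.0563
  candidates: C₊=(6.2503,3.6661) cross=45.903; C₋=(6.9394,-4.4172) cross=-45.903
  mode - wants cross < 0 → take C=(6.9394,-4.4172) (cross=-45.903)
ex = (C−B)/|BC| = (0.9019,-0.4320); ey = (0.4320,0.9019)
P = B + 3.13·ex + 0.83·ey = (2.9058,-1.5648)

2.91 -1.56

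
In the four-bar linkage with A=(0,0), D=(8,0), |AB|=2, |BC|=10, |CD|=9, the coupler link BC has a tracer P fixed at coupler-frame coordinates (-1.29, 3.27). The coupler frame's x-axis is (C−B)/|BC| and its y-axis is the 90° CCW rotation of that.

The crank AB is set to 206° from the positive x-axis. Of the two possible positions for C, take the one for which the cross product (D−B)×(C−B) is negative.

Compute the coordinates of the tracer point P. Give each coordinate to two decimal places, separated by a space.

-0.18 2.25

A=(0,0), D=(8.00,0)
B = A + 2.00·(cos206°, sin206°) = (-1.7976, -0.8767)
|BD| = 9.8367
circle(B,10.00) ∩ circle(D,9.00): a=5.8841, h=8.0856
  candidates: C₊=(3.3425,7.7011) cross=79.536; C₋=(4.7838,-8.4057) cross=-79.536
  mode - wants cross < 0 → take C=(4.7838,-8.4057) (cross=-79.536)
ex = (C−B)/|BC| = (0.6581,-0.7529); ey = (0.7529,0.6581)
P = B + -1.29·ex + 3.27·ey = (-0.1846,2.2466)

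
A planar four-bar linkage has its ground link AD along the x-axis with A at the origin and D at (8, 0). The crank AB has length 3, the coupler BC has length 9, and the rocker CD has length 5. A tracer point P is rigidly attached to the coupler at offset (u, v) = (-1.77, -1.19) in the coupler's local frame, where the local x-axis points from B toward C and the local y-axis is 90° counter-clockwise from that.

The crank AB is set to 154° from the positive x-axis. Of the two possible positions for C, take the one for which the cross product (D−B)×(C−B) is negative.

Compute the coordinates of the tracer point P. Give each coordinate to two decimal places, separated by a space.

-4.83 1.34

A=(0,0), D=(8.00,0)
B = A + 3.00·(cos154°, sin154°) = (-2.6964, 1.3151)
|BD| = 10.7769
circle(B,9.00) ∩ circle(D,5.00): a=7.9866, h=4.1490
  candidates: C₊=(5.7368,4.4585) cross=44.713; C₋=(4.7242,-3.7775) cross=-44.713
  mode - wants cross < 0 → take C=(4.7242,-3.7775) (cross=-44.713)
ex = (C−B)/|BC| = (0.8245,-0.5658); ey = (0.5658,0.8245)
P = B + -1.77·ex + -1.19·ey = (-4.8291,1.3355)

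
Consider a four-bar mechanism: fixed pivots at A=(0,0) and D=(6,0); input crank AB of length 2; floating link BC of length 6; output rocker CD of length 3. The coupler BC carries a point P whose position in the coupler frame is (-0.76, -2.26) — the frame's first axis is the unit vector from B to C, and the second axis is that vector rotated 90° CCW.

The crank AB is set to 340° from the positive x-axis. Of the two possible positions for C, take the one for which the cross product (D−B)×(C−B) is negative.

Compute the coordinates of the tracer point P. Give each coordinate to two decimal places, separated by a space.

0.45 -2.60

A=(0,0), D=(6.00,0)
B = A + 2.00·(cos340°, sin340°) = (1.8794, -0.6840)
|BD| = 4.1770
circle(B,6.00) ∩ circle(D,3.00): a=5.3205, h=2.7735
  candidates: C₊=(6.6738,2.9233) cross=11.585; C₋=(7.5822,-2.5488) cross=-11.585
  mode - wants cross < 0 → take C=(7.5822,-2.5488) (cross=-11.585)
ex = (C−B)/|BC| = (0.9505,-0.3108); ey = (0.3108,0.9505)
P = B + -0.76·ex + -2.26·ey = (0.4546,-2.5959)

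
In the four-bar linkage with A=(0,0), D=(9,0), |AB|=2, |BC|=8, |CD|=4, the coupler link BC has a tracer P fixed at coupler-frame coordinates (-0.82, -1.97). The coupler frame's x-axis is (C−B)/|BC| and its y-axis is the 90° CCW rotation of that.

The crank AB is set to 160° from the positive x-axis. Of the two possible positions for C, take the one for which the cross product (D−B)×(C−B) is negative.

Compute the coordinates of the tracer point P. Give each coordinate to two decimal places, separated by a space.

-3.34 -0.87

A=(0,0), D=(9.00,0)
B = A + 2.00·(cos160°, sin160°) = (-1.8794, 0.6840)
|BD| = 10.9009
circle(B,8.00) ∩ circle(D,4.00): a=7.6521, h=2.3336
  candidates: C₊=(5.9041,2.5328) cross=25.438; C₋=(5.6112,-2.1251) cross=-25.438
  mode - wants cross < 0 → take C=(5.6112,-2.1251) (cross=-25.438)
ex = (C−B)/|BC| = (0.9363,-0.3511); ey = (0.3511,0.9363)
P = B + -0.82·ex + -1.97·ey = (-3.3389,-0.8726)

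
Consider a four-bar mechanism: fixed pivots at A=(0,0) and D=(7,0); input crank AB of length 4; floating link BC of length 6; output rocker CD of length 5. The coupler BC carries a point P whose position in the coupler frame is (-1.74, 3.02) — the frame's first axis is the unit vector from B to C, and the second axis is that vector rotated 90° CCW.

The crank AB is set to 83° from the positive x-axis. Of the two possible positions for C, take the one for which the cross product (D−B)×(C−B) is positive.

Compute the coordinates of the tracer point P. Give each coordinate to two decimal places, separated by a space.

-1.73 6.66

A=(0,0), D=(7.00,0)
B = A + 4.00·(cos83°, sin83°) = (0.4875, 3.9702)
|BD| = 7.6273
circle(B,6.00) ∩ circle(D,5.00): a=4.5347, h=3.9289
  candidates: C₊=(6.4045,4.9644) cross=29.967; C₋=(2.3144,-1.7449) cross=-29.967
  mode + wants cross > 0 → take C=(6.4045,4.9644) (cross=29.967)
ex = (C−B)/|BC| = (0.9862,0.1657); ey = (-0.1657,0.9862)
P = B + -1.74·ex + 3.02·ey = (-1.7289,6.6601)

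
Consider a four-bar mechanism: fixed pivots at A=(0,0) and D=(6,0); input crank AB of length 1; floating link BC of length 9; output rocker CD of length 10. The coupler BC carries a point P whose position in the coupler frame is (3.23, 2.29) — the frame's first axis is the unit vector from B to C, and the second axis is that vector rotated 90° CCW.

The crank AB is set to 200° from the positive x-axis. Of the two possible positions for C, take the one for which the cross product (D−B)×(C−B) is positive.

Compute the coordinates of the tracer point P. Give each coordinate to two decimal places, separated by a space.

-2.59 3.26

A=(0,0), D=(6.00,0)
B = A + 1.00·(cos200°, sin200°) = (-0.9397, -0.3420)
|BD| = 6.9481
circle(B,9.00) ∩ circle(D,10.00): a=2.1068, h=8.7499
  candidates: C₊=(0.7338,8.5010) cross=60.796; C₋=(1.5952,-8.9776) cross=-60.796
  mode + wants cross > 0 → take C=(0.7338,8.5010) (cross=60.796)
ex = (C−B)/|BC| = (0.1859,0.9826); ey = (-0.9826,0.1859)
P = B + 3.23·ex + 2.29·ey = (-2.5892,3.2575)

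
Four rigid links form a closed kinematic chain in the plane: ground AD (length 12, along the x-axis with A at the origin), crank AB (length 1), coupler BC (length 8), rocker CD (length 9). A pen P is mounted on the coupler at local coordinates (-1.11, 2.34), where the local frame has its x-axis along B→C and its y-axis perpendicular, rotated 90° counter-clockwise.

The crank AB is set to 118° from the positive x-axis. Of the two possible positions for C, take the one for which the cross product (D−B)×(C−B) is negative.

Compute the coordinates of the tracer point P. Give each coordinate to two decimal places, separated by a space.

A=(0,0), D=(12.00,0)
B = A + 1.00·(cos118°, sin118°) = (-0.4695, 0.8829)
|BD| = 12.5007
circle(B,8.00) ∩ circle(D,9.00): a=5.5704, h=5.7420
  candidates: C₊=(5.4926,6.2172) cross=71.779; C₋=(4.6814,-5.2382) cross=-71.779
  mode - wants cross < 0 → take C=(4.6814,-5.2382) (cross=-71.779)
ex = (C−B)/|BC| = (0.6439,-0.7651); ey = (0.7651,0.6439)
P = B + -1.11·ex + 2.34·ey = (0.6063,3.2389)

0.61 3.24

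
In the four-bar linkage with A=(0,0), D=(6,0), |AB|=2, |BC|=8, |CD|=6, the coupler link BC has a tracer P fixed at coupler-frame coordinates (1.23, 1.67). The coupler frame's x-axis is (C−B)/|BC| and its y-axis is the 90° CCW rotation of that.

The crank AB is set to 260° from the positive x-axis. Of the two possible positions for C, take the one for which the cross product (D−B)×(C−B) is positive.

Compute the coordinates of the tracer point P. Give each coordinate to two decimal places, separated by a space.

-1.33 -0.14

A=(0,0), D=(6.00,0)
B = A + 2.00·(cos260°, sin260°) = (-0.3473, -1.9696)
|BD| = 6.6459
circle(B,8.00) ∩ circle(D,6.00): a=5.4295, h=5.8754
  candidates: C₊=(3.0970,5.2510) cross=39.047; C₋=(6.5796,-5.9719) cross=-39.047
  mode + wants cross > 0 → take C=(3.0970,5.2510) (cross=39.047)
ex = (C−B)/|BC| = (0.4305,0.9026); ey = (-0.9026,0.4305)
P = B + 1.23·ex + 1.67·ey = (-1.3250,-0.1405)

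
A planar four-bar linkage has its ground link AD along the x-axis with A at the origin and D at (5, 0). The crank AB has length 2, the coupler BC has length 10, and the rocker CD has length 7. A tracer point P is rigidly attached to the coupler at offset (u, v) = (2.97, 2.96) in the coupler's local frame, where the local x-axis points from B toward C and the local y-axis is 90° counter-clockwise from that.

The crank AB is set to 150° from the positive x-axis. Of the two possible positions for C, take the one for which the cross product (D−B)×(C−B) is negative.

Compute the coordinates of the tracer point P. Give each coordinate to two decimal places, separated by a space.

A=(0,0), D=(5.00,0)
B = A + 2.00·(cos150°, sin150°) = (-1.7321, 1.0000)
|BD| = 6.8059
circle(B,10.00) ∩ circle(D,7.00): a=7.1497, h=6.9916
  candidates: C₊=(6.3673,6.8652) cross=47.584; C₋=(4.3128,-6.9662) cross=-47.584
  mode - wants cross < 0 → take C=(4.3128,-6.9662) (cross=-47.584)
ex = (C−B)/|BC| = (0.6045,-0.7966); ey = (0.7966,0.6045)
P = B + 2.97·ex + 2.96·ey = (2.4213,0.4233)

2.42 0.42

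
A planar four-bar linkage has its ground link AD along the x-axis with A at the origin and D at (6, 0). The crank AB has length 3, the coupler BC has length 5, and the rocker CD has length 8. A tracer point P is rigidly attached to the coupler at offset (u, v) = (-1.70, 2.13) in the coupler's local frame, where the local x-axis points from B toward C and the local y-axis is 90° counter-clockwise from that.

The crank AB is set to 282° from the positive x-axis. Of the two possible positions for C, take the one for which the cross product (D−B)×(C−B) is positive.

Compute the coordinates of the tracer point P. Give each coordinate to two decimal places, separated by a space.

-0.37 -5.47

A=(0,0), D=(6.00,0)
B = A + 3.00·(cos282°, sin282°) = (0.6237, -2.9344)
|BD| = 6.1250
circle(B,5.00) ∩ circle(D,8.00): a=-0.1212, h=4.9985
  candidates: C₊=(-1.8774,1.3950) cross=30.616; C₋=(2.9121,-7.3800) cross=-30.616
  mode + wants cross > 0 → take C=(-1.8774,1.3950) (cross=30.616)
ex = (C−B)/|BC| = (-0.5002,0.8659); ey = (-0.8659,-0.5002)
P = B + -1.70·ex + 2.13·ey = (-0.3702,-5.4720)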